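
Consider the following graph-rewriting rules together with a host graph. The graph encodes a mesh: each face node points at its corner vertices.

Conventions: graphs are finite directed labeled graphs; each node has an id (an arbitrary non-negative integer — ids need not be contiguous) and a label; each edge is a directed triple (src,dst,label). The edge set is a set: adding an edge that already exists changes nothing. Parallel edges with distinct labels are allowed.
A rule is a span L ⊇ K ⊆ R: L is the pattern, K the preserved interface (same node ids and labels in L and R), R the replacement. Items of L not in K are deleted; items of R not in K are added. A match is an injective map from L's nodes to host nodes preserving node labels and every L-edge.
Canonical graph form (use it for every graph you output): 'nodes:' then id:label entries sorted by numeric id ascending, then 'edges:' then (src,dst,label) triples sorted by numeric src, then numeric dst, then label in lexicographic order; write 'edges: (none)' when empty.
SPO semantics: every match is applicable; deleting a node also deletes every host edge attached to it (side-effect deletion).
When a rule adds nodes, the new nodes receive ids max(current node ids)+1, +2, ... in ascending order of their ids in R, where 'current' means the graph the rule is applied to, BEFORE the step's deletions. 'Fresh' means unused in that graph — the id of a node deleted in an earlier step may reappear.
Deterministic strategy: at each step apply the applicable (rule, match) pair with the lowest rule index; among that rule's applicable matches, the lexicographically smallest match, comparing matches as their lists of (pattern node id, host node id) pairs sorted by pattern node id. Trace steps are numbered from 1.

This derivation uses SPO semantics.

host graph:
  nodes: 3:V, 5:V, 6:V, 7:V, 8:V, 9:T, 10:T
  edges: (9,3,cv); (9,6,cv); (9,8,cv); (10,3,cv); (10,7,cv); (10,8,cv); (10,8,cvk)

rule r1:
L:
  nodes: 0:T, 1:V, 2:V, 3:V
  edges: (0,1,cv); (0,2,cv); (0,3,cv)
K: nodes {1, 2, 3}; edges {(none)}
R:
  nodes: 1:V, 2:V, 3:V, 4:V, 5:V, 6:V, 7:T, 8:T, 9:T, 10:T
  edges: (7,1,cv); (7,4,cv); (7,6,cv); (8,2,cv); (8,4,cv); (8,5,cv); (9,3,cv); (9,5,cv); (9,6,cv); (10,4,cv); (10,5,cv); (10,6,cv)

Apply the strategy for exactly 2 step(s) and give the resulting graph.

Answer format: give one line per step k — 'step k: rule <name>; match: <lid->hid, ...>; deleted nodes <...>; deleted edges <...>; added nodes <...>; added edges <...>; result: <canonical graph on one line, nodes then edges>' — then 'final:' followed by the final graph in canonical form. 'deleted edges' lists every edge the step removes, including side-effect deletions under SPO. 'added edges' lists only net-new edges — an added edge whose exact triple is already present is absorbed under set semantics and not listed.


step 1: rule r1; match: 0->9, 1->3, 2->6, 3->8; deleted nodes 9; deleted edges (9,3,cv); (9,6,cv); (9,8,cv); added nodes 11, 12, 13, 14, 15, 16, 17; added edges (14,3,cv); (14,11,cv); (14,13,cv); (15,6,cv); (15,11,cv); (15,12,cv); (16,8,cv); (16,12,cv); (16,13,cv); (17,11,cv); (17,12,cv); (17,13,cv); result: nodes: 3:V, 5:V, 6:V, 7:V, 8:V, 10:T, 11:V, 12:V, 13:V, 14:T, 15:T, 16:T, 17:T edges: (10,3,cv); (10,7,cv); (10,8,cv); (10,8,cvk); (14,3,cv); (14,11,cv); (14,13,cv); (15,6,cv); (15,11,cv); (15,12,cv); (16,8,cv); (16,12,cv); (16,13,cv); (17,11,cv); (17,12,cv); (17,13,cv)
step 2: rule r1; match: 0->10, 1->3, 2->7, 3->8; deleted nodes 10; deleted edges (10,3,cv); (10,7,cv); (10,8,cv); (10,8,cvk); added nodes 18, 19, 20, 21, 22, 23, 24; added edges (21,3,cv); (21,18,cv); (21,20,cv); (22,7,cv); (22,18,cv); (22,19,cv); (23,8,cv); (23,19,cv); (23,20,cv); (24,18,cv); (24,19,cv); (24,20,cv); result: nodes: 3:V, 5:V, 6:V, 7:V, 8:V, 11:V, 12:V, 13:V, 14:T, 15:T, 16:T, 17:T, 18:V, 19:V, 20:V, 21:T, 22:T, 23:T, 24:T edges: (14,3,cv); (14,11,cv); (14,13,cv); (15,6,cv); (15,11,cv); (15,12,cv); (16,8,cv); (16,12,cv); (16,13,cv); (17,11,cv); (17,12,cv); (17,13,cv); (21,3,cv); (21,18,cv); (21,20,cv); (22,7,cv); (22,18,cv); (22,19,cv); (23,8,cv); (23,19,cv); (23,20,cv); (24,18,cv); (24,19,cv); (24,20,cv)
final:
nodes: 3:V, 5:V, 6:V, 7:V, 8:V, 11:V, 12:V, 13:V, 14:T, 15:T, 16:T, 17:T, 18:V, 19:V, 20:V, 21:T, 22:T, 23:T, 24:T
edges: (14,3,cv); (14,11,cv); (14,13,cv); (15,6,cv); (15,11,cv); (15,12,cv); (16,8,cv); (16,12,cv); (16,13,cv); (17,11,cv); (17,12,cv); (17,13,cv); (21,3,cv); (21,18,cv); (21,20,cv); (22,7,cv); (22,18,cv); (22,19,cv); (23,8,cv); (23,19,cv); (23,20,cv); (24,18,cv); (24,19,cv); (24,20,cv)


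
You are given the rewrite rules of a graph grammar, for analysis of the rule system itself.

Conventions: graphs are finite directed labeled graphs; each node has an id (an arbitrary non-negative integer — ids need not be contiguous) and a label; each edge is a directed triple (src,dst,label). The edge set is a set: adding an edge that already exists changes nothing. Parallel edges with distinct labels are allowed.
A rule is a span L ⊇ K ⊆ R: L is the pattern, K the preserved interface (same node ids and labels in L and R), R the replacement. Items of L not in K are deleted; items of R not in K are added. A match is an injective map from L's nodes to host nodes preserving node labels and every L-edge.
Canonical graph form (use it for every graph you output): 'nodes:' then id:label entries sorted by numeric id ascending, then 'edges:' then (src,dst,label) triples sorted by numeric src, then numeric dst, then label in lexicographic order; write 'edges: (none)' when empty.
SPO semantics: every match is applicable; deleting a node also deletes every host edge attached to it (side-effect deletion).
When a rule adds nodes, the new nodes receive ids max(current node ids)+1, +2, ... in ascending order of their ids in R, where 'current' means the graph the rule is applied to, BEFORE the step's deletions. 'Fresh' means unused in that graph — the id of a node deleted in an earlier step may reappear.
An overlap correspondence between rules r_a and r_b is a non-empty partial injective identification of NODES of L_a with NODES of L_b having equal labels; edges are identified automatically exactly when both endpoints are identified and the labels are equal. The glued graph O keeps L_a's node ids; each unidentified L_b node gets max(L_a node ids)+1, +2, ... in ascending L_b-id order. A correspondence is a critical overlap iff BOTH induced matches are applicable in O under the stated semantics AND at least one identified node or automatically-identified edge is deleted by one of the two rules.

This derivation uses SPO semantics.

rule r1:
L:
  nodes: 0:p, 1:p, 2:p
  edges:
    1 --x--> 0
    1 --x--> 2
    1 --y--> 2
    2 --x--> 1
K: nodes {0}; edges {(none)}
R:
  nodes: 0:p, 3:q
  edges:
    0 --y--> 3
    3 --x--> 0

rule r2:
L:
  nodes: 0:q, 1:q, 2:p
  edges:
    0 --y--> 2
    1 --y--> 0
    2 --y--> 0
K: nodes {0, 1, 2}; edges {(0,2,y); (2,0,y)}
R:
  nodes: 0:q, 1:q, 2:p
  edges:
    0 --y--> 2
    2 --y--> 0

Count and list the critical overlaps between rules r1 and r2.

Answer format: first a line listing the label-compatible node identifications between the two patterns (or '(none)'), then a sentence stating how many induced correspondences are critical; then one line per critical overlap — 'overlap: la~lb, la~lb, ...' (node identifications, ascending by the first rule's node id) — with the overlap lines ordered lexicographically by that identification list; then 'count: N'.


label-compatible node identifications between L(r1) and L(r2): 0~2, 1~2, 2~2
2 of the induced correspondences are critical overlaps of r1 and r2.
overlap: 1~2
overlap: 2~2
count: 2


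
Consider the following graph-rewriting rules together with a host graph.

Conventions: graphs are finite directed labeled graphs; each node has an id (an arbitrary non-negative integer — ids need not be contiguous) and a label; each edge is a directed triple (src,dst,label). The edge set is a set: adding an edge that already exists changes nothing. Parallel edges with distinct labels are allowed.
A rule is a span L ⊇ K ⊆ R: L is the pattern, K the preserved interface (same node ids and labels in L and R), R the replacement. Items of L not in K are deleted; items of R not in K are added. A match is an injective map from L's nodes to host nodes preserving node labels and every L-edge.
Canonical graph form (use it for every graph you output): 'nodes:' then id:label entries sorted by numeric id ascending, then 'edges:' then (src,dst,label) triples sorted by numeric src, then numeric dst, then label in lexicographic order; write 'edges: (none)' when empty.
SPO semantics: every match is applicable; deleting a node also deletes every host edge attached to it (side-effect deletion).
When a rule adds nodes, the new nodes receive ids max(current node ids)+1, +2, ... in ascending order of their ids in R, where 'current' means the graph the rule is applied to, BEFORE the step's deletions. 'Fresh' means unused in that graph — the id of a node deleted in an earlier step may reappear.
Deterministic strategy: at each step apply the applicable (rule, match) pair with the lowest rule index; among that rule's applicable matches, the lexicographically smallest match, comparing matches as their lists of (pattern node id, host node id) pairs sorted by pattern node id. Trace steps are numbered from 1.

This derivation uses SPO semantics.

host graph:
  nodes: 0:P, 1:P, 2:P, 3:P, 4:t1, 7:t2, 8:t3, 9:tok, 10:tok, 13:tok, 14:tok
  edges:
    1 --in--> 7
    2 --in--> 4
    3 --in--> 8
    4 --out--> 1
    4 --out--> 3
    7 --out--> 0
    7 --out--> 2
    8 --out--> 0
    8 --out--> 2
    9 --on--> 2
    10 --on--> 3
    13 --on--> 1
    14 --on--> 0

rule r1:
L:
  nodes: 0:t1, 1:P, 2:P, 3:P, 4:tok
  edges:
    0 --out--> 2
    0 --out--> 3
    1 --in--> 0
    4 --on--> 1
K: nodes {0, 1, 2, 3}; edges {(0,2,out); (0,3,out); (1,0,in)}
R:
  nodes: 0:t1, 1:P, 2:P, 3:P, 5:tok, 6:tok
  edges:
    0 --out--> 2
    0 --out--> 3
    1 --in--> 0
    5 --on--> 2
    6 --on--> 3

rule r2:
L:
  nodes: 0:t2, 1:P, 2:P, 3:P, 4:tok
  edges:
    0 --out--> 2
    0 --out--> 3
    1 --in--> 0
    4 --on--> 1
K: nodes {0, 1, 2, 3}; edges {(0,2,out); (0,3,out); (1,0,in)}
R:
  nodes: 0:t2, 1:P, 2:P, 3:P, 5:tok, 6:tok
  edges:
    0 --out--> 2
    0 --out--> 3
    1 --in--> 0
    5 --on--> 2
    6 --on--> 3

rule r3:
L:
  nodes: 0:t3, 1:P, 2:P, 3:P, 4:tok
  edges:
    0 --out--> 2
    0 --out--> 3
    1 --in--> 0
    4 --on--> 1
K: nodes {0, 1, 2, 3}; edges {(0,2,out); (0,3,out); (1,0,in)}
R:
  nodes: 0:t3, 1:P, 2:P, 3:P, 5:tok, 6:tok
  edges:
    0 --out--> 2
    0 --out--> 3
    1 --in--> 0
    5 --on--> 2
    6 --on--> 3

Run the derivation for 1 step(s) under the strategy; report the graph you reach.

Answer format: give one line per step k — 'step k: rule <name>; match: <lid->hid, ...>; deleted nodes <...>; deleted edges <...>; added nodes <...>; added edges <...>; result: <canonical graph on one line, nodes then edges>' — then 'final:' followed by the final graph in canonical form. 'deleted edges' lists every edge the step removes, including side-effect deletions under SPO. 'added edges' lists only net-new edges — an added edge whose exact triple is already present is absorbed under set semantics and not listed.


step 1: rule r1; match: 0->4, 1->2, 2->1, 3->3, 4->9; deleted nodes 9; deleted edges (9,2,on); added nodes 15, 16; added edges (15,1,on); (16,3,on); result: nodes: 0:P, 1:P, 2:P, 3:P, 4:t1, 7:t2, 8:t3, 10:tok, 13:tok, 14:tok, 15:tok, 16:tok edges: (1,7,in); (2,4,in); (3,8,in); (4,1,out); (4,3,out); (7,0,out); (7,2,out); (8,0,out); (8,2,out); (10,3,on); (13,1,on); (14,0,on); (15,1,on); (16,3,on)
final:
nodes: 0:P, 1:P, 2:P, 3:P, 4:t1, 7:t2, 8:t3, 10:tok, 13:tok, 14:tok, 15:tok, 16:tok
edges: (1,7,in); (2,4,in); (3,8,in); (4,1,out); (4,3,out); (7,0,out); (7,2,out); (8,0,out); (8,2,out); (10,3,on); (13,1,on); (14,0,on); (15,1,on); (16,3,on)


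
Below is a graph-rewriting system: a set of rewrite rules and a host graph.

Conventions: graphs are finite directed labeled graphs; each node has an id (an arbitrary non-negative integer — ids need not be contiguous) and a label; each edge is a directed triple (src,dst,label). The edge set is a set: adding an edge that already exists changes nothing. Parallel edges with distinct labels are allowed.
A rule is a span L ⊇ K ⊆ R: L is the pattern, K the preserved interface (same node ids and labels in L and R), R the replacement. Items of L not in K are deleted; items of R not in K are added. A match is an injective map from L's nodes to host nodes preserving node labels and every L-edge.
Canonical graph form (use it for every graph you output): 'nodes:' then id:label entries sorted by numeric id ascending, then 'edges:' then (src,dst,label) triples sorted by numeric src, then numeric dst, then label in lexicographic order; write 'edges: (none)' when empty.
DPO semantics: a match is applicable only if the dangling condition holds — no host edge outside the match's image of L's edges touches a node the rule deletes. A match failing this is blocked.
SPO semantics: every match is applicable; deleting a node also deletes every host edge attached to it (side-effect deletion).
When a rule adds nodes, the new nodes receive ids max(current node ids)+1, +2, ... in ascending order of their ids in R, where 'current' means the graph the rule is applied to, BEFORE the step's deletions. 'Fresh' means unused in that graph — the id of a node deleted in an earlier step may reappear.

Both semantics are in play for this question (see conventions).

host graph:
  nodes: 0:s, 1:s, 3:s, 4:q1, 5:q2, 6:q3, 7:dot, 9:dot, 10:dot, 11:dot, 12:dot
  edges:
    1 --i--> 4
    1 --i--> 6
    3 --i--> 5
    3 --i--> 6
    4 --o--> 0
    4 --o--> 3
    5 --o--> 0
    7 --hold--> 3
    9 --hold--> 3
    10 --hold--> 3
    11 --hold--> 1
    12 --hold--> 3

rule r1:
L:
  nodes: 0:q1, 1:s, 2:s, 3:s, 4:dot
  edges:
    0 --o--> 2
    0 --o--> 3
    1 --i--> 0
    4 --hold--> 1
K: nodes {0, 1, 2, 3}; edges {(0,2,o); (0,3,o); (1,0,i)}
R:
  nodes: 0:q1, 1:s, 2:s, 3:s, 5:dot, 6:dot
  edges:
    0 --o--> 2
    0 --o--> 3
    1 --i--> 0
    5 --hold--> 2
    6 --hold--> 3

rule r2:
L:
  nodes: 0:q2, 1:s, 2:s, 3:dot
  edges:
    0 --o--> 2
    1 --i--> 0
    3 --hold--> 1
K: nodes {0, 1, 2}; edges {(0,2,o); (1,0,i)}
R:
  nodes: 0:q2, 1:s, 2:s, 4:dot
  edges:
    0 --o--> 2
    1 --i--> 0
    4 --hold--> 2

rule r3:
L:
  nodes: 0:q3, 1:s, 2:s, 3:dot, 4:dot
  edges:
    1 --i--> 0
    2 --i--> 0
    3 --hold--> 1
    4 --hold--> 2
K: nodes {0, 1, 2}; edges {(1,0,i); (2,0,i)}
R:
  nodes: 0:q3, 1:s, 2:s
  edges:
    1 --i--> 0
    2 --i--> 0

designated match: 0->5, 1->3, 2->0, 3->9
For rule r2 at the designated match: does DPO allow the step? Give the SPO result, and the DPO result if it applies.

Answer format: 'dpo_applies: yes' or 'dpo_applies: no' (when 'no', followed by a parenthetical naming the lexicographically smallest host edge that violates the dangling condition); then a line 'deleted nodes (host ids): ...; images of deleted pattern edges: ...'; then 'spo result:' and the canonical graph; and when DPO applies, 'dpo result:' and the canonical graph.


dpo_applies: yes
deleted nodes (host ids): 9; images of deleted pattern edges: (9,3,hold)
spo result:
nodes: 0:s, 1:s, 3:s, 4:q1, 5:q2, 6:q3, 7:dot, 10:dot, 11:dot, 12:dot, 13:dot
edges: (1,4,i); (1,6,i); (3,5,i); (3,6,i); (4,0,o); (4,3,o); (5,0,o); (7,3,hold); (10,3,hold); (11,1,hold); (12,3,hold); (13,0,hold)
dpo result:
nodes: 0:s, 1:s, 3:s, 4:q1, 5:q2, 6:q3, 7:dot, 10:dot, 11:dot, 12:dot, 13:dot
edges: (1,4,i); (1,6,i); (3,5,i); (3,6,i); (4,0,o); (4,3,o); (5,0,o); (7,3,hold); (10,3,hold); (11,1,hold); (12,3,hold); (13,0,hold)


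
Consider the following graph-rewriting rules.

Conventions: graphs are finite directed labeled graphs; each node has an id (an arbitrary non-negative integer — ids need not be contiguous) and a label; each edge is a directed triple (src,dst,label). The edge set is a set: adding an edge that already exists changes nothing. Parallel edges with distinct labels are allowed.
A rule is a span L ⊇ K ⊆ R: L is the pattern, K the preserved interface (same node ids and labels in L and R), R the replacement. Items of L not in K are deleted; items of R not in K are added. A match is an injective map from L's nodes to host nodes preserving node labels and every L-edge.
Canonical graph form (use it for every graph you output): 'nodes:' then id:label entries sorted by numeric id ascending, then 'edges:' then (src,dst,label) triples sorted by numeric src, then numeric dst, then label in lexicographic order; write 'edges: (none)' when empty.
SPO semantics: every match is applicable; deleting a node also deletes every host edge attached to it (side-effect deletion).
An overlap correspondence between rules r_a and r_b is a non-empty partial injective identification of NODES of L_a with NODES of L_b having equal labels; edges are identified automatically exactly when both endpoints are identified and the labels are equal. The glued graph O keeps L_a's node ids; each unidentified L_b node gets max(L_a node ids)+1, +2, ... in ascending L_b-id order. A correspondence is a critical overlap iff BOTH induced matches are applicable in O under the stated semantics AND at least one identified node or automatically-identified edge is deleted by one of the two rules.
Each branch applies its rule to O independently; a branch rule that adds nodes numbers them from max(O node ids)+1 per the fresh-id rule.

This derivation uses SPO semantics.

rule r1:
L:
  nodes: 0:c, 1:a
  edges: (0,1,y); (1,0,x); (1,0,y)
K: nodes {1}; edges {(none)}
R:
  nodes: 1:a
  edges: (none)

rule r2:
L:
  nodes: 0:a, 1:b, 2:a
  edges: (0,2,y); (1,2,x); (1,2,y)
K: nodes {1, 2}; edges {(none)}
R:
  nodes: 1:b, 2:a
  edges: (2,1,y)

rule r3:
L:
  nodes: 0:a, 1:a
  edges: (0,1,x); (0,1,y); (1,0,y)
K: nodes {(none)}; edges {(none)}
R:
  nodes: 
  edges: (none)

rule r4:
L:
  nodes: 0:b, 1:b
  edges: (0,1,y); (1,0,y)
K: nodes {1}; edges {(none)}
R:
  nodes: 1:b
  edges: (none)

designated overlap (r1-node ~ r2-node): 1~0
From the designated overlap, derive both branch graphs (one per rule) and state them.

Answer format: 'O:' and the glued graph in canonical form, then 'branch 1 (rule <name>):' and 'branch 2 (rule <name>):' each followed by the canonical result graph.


O:
nodes: 0:c, 1:a, 2:b, 3:a
edges: (0,1,y); (1,0,x); (1,0,y); (1,3,y); (2,3,x); (2,3,y)
branch 1 (rule r1):
nodes: 1:a, 2:b, 3:a
edges: (1,3,y); (2,3,x); (2,3,y)
branch 2 (rule r2):
nodes: 0:c, 2:b, 3:a
edges: (3,2,y)


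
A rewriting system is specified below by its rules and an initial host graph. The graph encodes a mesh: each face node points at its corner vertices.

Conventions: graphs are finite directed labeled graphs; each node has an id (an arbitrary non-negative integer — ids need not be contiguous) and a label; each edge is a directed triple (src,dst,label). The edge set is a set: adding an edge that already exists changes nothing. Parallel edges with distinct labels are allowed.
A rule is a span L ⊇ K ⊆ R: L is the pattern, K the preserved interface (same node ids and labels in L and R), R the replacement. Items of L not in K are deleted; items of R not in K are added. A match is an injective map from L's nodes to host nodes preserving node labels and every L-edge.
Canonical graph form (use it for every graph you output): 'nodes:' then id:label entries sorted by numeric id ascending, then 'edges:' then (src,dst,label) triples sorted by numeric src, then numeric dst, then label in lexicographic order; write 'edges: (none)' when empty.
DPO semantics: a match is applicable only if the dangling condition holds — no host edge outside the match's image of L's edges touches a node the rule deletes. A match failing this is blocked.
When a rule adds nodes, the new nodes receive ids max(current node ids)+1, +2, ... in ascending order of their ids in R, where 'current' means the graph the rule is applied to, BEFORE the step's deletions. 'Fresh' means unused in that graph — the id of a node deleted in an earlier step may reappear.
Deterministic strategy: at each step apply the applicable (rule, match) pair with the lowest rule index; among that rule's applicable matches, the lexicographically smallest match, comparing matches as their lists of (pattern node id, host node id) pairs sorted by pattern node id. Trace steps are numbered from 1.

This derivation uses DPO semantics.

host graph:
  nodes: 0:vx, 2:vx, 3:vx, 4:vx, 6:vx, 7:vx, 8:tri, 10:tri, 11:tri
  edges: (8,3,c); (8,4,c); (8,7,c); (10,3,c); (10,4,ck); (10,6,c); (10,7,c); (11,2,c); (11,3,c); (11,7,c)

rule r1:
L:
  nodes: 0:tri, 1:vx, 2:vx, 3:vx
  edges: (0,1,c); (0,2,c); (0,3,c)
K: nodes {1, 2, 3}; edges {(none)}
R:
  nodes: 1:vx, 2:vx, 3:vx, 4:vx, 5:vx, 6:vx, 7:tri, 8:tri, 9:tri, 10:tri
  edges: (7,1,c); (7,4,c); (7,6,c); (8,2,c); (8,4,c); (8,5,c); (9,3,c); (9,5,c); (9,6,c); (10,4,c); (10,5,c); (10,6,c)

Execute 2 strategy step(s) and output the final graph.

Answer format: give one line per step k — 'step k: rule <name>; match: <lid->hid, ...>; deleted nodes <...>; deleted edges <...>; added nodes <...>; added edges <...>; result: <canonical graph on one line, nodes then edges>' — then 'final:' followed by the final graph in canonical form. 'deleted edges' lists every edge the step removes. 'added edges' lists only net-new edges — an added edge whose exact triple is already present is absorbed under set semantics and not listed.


step 1: rule r1; match: 0->8, 1->3, 2->4, 3->7; deleted nodes 8; deleted edges (8,3,c); (8,4,c); (8,7,c); added nodes 12, 13, 14, 15, 16, 17, 18; added edges (15,3,c); (15,12,c); (15,14,c); (16,4,c); (16,12,c); (16,13,c); (17,7,c); (17,13,c); (17,14,c); (18,12,c); (18,13,c); (18,14,c); result: nodes: 0:vx, 2:vx, 3:vx, 4:vx, 6:vx, 7:vx, 10:tri, 11:tri, 12:vx, 13:vx, 14:vx, 15:tri, 16:tri, 17:tri, 18:tri edges: (10,3,c); (10,4,ck); (10,6,c); (10,7,c); (11,2,c); (11,3,c); (11,7,c); (15,3,c); (15,12,c); (15,14,c); (16,4,c); (16,12,c); (16,13,c); (17,7,c); (17,13,c); (17,14,c); (18,12,c); (18,13,c); (18,14,c)
step 2: rule r1; match: 0->11, 1->2, 2->3, 3->7; deleted nodes 11; deleted edges (11,2,c); (11,3,c); (11,7,c); added nodes 19, 20, 21, 22, 23, 24, 25; added edges (22,2,c); (22,19,c); (22,21,c); (23,3,c); (23,19,c); (23,20,c); (24,7,c); (24,20,c); (24,21,c); (25,19,c); (25,20,c); (25,21,c); result: nodes: 0:vx, 2:vx, 3:vx, 4:vx, 6:vx, 7:vx, 10:tri, 12:vx, 13:vx, 14:vx, 15:tri, 16:tri, 17:tri, 18:tri, 19:vx, 20:vx, 21:vx, 22:tri, 23:tri, 24:tri, 25:tri edges: (10,3,c); (10,4,ck); (10,6,c); (10,7,c); (15,3,c); (15,12,c); (15,14,c); (16,4,c); (16,12,c); (16,13,c); (17,7,c); (17,13,c); (17,14,c); (18,12,c); (18,13,c); (18,14,c); (22,2,c); (22,19,c); (22,21,c); (23,3,c); (23,19,c); (23,20,c); (24,7,c); (24,20,c); (24,21,c); (25,19,c); (25,20,c); (25,21,c)
final:
nodes: 0:vx, 2:vx, 3:vx, 4:vx, 6:vx, 7:vx, 10:tri, 12:vx, 13:vx, 14:vx, 15:tri, 16:tri, 17:tri, 18:tri, 19:vx, 20:vx, 21:vx, 22:tri, 23:tri, 24:tri, 25:tri
edges: (10,3,c); (10,4,ck); (10,6,c); (10,7,c); (15,3,c); (15,12,c); (15,14,c); (16,4,c); (16,12,c); (16,13,c); (17,7,c); (17,13,c); (17,14,c); (18,12,c); (18,13,c); (18,14,c); (22,2,c); (22,19,c); (22,21,c); (23,3,c); (23,19,c); (23,20,c); (24,7,c); (24,20,c); (24,21,c); (25,19,c); (25,20,c); (25,21,c)


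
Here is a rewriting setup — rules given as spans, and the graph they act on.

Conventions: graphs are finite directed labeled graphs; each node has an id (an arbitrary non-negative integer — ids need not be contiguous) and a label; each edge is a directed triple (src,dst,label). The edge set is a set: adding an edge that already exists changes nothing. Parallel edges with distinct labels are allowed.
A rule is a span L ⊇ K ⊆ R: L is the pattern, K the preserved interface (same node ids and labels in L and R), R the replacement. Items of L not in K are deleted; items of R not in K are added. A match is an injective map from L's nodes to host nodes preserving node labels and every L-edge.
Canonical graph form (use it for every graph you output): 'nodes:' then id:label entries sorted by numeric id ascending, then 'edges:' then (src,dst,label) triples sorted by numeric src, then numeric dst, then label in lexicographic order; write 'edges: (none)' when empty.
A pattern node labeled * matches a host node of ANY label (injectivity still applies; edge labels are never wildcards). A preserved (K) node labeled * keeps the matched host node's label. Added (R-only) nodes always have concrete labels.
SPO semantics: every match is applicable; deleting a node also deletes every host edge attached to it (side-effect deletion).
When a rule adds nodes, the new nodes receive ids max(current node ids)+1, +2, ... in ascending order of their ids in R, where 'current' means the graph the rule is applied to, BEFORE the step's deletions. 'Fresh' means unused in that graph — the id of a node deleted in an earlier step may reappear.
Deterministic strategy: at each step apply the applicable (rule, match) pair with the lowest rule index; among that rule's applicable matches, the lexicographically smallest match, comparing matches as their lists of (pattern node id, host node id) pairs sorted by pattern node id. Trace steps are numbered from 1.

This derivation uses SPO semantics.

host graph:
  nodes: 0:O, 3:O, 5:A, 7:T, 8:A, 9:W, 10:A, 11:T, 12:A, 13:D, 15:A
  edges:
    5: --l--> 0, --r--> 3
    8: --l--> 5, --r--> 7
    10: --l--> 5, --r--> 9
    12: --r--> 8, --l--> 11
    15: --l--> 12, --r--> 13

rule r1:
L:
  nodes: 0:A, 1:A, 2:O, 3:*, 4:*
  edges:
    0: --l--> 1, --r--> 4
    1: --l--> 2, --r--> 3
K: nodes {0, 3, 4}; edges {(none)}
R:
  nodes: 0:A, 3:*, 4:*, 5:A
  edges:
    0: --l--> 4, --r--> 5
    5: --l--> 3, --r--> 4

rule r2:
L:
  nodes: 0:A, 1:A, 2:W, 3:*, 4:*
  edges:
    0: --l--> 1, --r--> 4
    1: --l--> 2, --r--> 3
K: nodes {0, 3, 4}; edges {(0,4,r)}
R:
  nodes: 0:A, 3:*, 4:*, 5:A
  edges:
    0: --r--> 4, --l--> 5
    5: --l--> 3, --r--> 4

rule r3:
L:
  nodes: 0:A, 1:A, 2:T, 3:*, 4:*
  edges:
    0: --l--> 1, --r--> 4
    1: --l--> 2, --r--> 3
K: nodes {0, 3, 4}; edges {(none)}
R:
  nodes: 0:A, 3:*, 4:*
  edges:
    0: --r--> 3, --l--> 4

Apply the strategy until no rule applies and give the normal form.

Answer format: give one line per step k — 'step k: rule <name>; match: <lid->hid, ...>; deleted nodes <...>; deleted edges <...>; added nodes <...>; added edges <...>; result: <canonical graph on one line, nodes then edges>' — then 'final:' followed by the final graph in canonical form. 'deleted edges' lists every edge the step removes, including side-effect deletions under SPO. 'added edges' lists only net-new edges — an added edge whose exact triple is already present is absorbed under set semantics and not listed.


step 1: rule r1; match: 0->8, 1->5, 2->0, 3->3, 4->7; deleted nodes 0, 5; deleted edges (5,0,l); (5,3,r); (8,5,l); (8,7,r); (10,5,l); added nodes 16; added edges (8,7,l); (8,16,r); (16,3,l); (16,7,r); result: nodes: 3:O, 7:T, 8:A, 9:W, 10:A, 11:T, 12:A, 13:D, 15:A, 16:A edges: (8,7,l); (8,16,r); (10,9,r); (12,8,r); (12,11,l); (15,12,l); (15,13,r); (16,3,l); (16,7,r)
step 2: rule r3; match: 0->15, 1->12, 2->11, 3->8, 4->13; deleted nodes 11, 12; deleted edges (12,8,r); (12,11,l); (15,12,l); (15,13,r); added nodes (none); added edges (15,8,r); (15,13,l); result: nodes: 3:O, 7:T, 8:A, 9:W, 10:A, 13:D, 15:A, 16:A edges: (8,7,l); (8,16,r); (10,9,r); (15,8,r); (15,13,l); (16,3,l); (16,7,r)
final:
nodes: 3:O, 7:T, 8:A, 9:W, 10:A, 13:D, 15:A, 16:A
edges: (8,7,l); (8,16,r); (10,9,r); (15,8,r); (15,13,l); (16,3,l); (16,7,r)


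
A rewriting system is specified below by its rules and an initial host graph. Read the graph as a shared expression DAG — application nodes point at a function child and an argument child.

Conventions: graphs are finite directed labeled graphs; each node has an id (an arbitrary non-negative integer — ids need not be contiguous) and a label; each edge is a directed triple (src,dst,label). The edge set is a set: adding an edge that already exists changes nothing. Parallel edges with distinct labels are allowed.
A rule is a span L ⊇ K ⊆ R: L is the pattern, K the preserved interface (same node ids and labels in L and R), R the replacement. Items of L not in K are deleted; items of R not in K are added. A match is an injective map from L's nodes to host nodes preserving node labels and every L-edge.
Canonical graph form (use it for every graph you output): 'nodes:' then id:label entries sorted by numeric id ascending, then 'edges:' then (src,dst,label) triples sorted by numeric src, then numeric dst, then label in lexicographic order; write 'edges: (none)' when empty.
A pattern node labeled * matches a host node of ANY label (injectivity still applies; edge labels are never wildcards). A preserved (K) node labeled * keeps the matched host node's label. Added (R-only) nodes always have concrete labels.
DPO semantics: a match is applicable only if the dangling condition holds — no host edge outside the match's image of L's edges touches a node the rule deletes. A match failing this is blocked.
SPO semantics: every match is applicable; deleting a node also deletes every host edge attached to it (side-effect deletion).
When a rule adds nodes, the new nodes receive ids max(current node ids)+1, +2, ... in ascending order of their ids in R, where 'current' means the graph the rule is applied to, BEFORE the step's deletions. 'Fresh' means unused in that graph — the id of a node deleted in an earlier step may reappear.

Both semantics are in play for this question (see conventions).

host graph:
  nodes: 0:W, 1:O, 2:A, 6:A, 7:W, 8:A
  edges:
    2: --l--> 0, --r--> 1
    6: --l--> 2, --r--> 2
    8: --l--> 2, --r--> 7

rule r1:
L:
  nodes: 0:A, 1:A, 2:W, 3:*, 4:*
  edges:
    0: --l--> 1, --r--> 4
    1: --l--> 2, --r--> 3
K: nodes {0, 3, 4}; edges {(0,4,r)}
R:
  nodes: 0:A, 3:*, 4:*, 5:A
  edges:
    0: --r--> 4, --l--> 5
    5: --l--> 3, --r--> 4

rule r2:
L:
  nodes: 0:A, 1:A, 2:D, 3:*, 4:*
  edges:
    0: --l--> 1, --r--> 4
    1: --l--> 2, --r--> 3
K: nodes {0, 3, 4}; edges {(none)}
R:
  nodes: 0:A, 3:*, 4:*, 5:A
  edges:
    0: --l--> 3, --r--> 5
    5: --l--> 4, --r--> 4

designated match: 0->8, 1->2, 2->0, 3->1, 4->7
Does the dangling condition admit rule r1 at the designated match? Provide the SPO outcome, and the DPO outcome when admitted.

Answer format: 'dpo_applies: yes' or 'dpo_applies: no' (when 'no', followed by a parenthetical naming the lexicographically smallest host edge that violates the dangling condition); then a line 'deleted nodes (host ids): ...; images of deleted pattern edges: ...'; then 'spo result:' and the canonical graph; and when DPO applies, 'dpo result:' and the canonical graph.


dpo_applies: no
(the rule deletes node 2, which keeps host edge (6,2,l) outside the match image — the dangling condition fails, DPO blocks; SPO proceeds and side-deletes such edges)
deleted nodes (host ids): 0, 2; images of deleted pattern edges: (2,0,l); (2,1,r); (8,2,l)
spo result:
nodes: 1:O, 6:A, 7:W, 8:A, 9:A
edges: (8,7,r); (8,9,l); (9,1,l); (9,7,r)


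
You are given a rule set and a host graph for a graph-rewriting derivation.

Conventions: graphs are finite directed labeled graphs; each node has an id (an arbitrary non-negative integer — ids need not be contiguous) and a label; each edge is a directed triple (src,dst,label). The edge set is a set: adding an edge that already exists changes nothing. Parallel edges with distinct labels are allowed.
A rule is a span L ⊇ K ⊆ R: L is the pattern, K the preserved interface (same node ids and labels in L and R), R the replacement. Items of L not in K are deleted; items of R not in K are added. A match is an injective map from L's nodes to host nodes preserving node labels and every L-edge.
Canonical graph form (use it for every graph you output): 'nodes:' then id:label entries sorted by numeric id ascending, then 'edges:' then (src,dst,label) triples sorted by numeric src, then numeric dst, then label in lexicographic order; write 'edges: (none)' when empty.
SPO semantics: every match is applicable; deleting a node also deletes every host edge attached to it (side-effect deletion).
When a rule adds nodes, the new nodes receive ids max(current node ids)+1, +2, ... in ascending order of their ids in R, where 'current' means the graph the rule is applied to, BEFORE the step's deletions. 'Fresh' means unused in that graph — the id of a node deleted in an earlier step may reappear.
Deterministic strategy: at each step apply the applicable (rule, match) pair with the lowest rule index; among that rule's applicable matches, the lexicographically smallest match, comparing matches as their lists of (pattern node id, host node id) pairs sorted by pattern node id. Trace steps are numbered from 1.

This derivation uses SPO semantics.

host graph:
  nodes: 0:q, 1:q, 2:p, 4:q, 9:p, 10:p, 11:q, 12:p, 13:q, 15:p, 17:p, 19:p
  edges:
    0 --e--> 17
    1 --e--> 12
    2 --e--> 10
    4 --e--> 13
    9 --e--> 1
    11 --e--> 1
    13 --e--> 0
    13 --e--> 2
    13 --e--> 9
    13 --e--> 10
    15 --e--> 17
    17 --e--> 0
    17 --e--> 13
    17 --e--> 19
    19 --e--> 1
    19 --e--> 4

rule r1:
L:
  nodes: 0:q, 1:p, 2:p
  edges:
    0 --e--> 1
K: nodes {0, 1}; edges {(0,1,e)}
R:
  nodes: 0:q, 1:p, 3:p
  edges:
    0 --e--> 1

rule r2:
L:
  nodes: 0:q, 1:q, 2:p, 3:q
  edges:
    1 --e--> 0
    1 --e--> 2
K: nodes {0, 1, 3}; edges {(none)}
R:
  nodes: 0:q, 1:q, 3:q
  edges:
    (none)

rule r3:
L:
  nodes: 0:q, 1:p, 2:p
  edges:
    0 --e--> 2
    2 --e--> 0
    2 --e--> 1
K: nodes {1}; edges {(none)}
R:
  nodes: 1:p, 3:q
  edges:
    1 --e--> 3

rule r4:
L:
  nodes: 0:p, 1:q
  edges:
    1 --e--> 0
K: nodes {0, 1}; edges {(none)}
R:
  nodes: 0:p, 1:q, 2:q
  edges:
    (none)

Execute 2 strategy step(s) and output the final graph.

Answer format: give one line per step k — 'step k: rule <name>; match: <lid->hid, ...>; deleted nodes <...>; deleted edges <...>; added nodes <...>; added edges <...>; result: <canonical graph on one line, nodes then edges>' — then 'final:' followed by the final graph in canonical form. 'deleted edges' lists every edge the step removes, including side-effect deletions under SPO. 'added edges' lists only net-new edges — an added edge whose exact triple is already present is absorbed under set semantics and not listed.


step 1: rule r1; match: 0->0, 1->17, 2->2; deleted nodes 2; deleted edges (2,10,e); (13,2,e); added nodes 20; added edges (none); result: nodes: 0:q, 1:q, 4:q, 9:p, 10:p, 11:q, 12:p, 13:q, 15:p, 17:p, 19:p, 20:p edges: (0,17,e); (1,12,e); (4,13,e); (9,1,e); (11,1,e); (13,0,e); (13,9,e); (13,10,e); (15,17,e); (17,0,e); (17,13,e); (17,19,e); (19,1,e); (19,4,e)
step 2: rule r1; match: 0->0, 1->17, 2->9; deleted nodes 9; deleted edges (9,1,e); (13,9,e); added nodes 21; added edges (none); result: nodes: 0:q, 1:q, 4:q, 10:p, 11:q, 12:p, 13:q, 15:p, 17:p, 19:p, 20:p, 21:p edges: (0,17,e); (1,12,e); (4,13,e); (11,1,e); (13,0,e); (13,10,e); (15,17,e); (17,0,e); (17,13,e); (17,19,e); (19,1,e); (19,4,e)
final:
nodes: 0:q, 1:q, 4:q, 10:p, 11:q, 12:p, 13:q, 15:p, 17:p, 19:p, 20:p, 21:p
edges: (0,17,e); (1,12,e); (4,13,e); (11,1,e); (13,0,e); (13,10,e); (15,17,e); (17,0,e); (17,13,e); (17,19,e); (19,1,e); (19,4,e)


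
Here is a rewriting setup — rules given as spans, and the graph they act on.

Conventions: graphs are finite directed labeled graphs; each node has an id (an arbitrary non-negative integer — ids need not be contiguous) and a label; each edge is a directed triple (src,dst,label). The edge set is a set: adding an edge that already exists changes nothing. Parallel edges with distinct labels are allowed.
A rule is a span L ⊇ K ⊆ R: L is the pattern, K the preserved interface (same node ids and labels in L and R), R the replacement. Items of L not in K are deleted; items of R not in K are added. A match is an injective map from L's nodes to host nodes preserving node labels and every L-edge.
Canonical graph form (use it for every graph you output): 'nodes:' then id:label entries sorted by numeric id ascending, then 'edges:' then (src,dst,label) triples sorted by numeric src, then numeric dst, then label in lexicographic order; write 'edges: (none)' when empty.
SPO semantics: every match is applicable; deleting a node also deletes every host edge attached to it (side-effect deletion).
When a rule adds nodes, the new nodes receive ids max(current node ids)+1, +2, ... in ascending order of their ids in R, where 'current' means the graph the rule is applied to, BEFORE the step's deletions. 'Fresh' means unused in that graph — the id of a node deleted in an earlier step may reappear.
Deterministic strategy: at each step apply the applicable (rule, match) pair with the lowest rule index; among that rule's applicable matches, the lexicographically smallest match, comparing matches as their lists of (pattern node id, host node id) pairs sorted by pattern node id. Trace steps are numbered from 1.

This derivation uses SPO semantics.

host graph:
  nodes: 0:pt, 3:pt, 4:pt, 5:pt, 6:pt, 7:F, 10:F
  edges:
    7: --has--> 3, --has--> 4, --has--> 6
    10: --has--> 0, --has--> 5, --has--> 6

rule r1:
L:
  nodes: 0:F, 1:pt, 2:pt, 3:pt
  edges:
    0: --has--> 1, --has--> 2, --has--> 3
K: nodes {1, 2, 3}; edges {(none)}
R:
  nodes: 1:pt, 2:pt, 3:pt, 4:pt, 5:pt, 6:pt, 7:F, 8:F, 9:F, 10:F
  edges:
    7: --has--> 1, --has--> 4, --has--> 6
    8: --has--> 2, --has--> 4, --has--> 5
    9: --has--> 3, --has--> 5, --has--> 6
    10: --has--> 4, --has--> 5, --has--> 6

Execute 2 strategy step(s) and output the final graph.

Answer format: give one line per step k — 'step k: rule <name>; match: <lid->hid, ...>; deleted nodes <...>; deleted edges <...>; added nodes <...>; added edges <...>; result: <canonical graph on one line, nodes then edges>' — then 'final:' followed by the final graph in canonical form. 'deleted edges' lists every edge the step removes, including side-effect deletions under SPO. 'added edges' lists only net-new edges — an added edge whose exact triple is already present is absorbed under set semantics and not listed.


step 1: rule r1; match: 0->7, 1->3, 2->4, 3->6; deleted nodes 7; deleted edges (7,3,has); (7,4,has); (7,6,has); added nodes 11, 12, 13, 14, 15, 16, 17; added edges (14,3,has); (14,11,has); (14,13,has); (15,4,has); (15,11,has); (15,12,has); (16,6,has); (16,12,has); (16,13,has); (17,11,has); (17,12,has); (17,13,has); result: nodes: 0:pt, 3:pt, 4:pt, 5:pt, 6:pt, 10:F, 11:pt, 12:pt, 13:pt, 14:F, 15:F, 16:F, 17:F edges: (10,0,has); (10,5,has); (10,6,has); (14,3,has); (14,11,has); (14,13,has); (15,4,has); (15,11,has); (15,12,has); (16,6,has); (16,12,has); (16,13,has); (17,11,has); (17,12,has); (17,13,has)
step 2: rule r1; match: 0->10, 1->0, 2->5, 3->6; deleted nodes 10; deleted edges (10,0,has); (10,5,has); (10,6,has); added nodes 18, 19, 20, 21, 22, 23, 24; added edges (21,0,has); (21,18,has); (21,20,has); (22,5,has); (22,18,has); (22,19,has); (23,6,has); (23,19,has); (23,20,has); (24,18,has); (24,19,has); (24,20,has); result: nodes: 0:pt, 3:pt, 4:pt, 5:pt, 6:pt, 11:pt, 12:pt, 13:pt, 14:F, 15:F, 16:F, 17:F, 18:pt, 19:pt, 20:pt, 21:F, 22:F, 23:F, 24:F edges: (14,3,has); (14,11,has); (14,13,has); (15,4,has); (15,11,has); (15,12,has); (16,6,has); (16,12,has); (16,13,has); (17,11,has); (17,12,has); (17,13,has); (21,0,has); (21,18,has); (21,20,has); (22,5,has); (22,18,has); (22,19,has); (23,6,has); (23,19,has); (23,20,has); (24,18,has); (24,19,has); (24,20,has)
final:
nodes: 0:pt, 3:pt, 4:pt, 5:pt, 6:pt, 11:pt, 12:pt, 13:pt, 14:F, 15:F, 16:F, 17:F, 18:pt, 19:pt, 20:pt, 21:F, 22:F, 23:F, 24:F
edges: (14,3,has); (14,11,has); (14,13,has); (15,4,has); (15,11,has); (15,12,has); (16,6,has); (16,12,has); (16,13,has); (17,11,has); (17,12,has); (17,13,has); (21,0,has); (21,18,has); (21,20,has); (22,5,has); (22,18,has); (22,19,has); (23,6,has); (23,19,has); (23,20,has); (24,18,has); (24,19,has); (24,20,has)


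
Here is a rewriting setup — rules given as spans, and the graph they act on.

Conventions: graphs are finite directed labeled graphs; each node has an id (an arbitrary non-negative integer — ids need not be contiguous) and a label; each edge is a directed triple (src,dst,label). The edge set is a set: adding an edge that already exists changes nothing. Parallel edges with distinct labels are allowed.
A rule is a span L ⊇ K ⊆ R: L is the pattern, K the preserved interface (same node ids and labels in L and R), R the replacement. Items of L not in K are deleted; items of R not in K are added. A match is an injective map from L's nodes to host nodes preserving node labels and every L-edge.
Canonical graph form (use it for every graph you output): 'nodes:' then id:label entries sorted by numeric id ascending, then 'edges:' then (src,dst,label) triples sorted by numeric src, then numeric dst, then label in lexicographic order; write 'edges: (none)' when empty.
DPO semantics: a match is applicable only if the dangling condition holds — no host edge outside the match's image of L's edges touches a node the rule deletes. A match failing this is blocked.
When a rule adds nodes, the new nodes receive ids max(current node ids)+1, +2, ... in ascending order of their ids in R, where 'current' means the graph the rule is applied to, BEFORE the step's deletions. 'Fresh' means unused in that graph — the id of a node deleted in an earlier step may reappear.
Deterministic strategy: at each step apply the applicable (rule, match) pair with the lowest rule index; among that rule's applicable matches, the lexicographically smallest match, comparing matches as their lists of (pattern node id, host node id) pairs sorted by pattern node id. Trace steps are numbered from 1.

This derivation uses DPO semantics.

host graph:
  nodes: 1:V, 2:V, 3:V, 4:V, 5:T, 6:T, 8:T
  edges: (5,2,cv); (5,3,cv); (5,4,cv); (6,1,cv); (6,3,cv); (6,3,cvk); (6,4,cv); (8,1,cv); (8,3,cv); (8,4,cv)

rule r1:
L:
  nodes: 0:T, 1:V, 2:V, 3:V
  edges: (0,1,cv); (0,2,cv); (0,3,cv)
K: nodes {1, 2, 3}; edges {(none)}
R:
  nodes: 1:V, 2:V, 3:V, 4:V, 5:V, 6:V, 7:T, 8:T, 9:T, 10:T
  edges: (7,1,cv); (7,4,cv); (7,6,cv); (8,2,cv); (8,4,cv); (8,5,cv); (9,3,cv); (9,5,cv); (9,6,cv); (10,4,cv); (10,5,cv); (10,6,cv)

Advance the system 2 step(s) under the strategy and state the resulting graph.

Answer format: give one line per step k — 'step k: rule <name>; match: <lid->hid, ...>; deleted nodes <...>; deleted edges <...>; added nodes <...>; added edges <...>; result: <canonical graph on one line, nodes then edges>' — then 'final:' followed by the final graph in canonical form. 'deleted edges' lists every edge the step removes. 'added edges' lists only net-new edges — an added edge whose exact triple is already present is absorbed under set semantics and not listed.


step 1: rule r1; match: 0->5, 1->2, 2->3, 3->4; deleted nodes 5; deleted edges (5,2,cv); (5,3,cv); (5,4,cv); added nodes 9, 10, 11, 12, 13, 14, 15; added edges (12,2,cv); (12,9,cv); (12,11,cv); (13,3,cv); (13,9,cv); (13,10,cv); (14,4,cv); (14,10,cv); (14,11,cv); (15,9,cv); (15,10,cv); (15,11,cv); result: nodes: 1:V, 2:V, 3:V, 4:V, 6:T, 8:T, 9:V, 10:V, 11:V, 12:T, 13:T, 14:T, 15:T edges: (6,1,cv); (6,3,cv); (6,3,cvk); (6,4,cv); (8,1,cv); (8,3,cv); (8,4,cv); (12,2,cv); (12,9,cv); (12,11,cv); (13,3,cv); (13,9,cv); (13,10,cv); (14,4,cv); (14,10,cv); (14,11,cv); (15,9,cv); (15,10,cv); (15,11,cv)
step 2: rule r1; match: 0->8, 1->1, 2->3, 3->4; deleted nodes 8; deleted edges (8,1,cv); (8,3,cv); (8,4,cv); added nodes 16, 17, 18, 19, 20, 21, 22; added edges (19,1,cv); (19,16,cv); (19,18,cv); (20,3,cv); (20,16,cv); (20,17,cv); (21,4,cv); (21,17,cv); (21,18,cv); (22,16,cv); (22,17,cv); (22,18,cv); result: nodes: 1:V, 2:V, 3:V, 4:V, 6:T, 9:V, 10:V, 11:V, 12:T, 13:T, 14:T, 15:T, 16:V, 17:V, 18:V, 19:T, 20:T, 21:T, 22:T edges: (6,1,cv); (6,3,cv); (6,3,cvk); (6,4,cv); (12,2,cv); (12,9,cv); (12,11,cv); (13,3,cv); (13,9,cv); (13,10,cv); (14,4,cv); (14,10,cv); (14,11,cv); (15,9,cv); (15,10,cv); (15,11,cv); (19,1,cv); (19,16,cv); (19,18,cv); (20,3,cv); (20,16,cv); (20,17,cv); (21,4,cv); (21,17,cv); (21,18,cv); (22,16,cv); (22,17,cv); (22,18,cv)
final:
nodes: 1:V, 2:V, 3:V, 4:V, 6:T, 9:V, 10:V, 11:V, 12:T, 13:T, 14:T, 15:T, 16:V, 17:V, 18:V, 19:T, 20:T, 21:T, 22:T
edges: (6,1,cv); (6,3,cv); (6,3,cvk); (6,4,cv); (12,2,cv); (12,9,cv); (12,11,cv); (13,3,cv); (13,9,cv); (13,10,cv); (14,4,cv); (14,10,cv); (14,11,cv); (15,9,cv); (15,10,cv); (15,11,cv); (19,1,cv); (19,16,cv); (19,18,cv); (20,3,cv); (20,16,cv); (20,17,cv); (21,4,cv); (21,17,cv); (21,18,cv); (22,16,cv); (22,17,cv); (22,18,cv)
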